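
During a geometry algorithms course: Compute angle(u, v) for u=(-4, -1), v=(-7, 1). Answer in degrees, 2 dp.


u.v = 27, |u| = sqrt(17) = 4.1231, |v| = sqrt(50) = 7.0711
cos(theta) = u.v/(|u||v|) = 27/sqrt(850) = 0.926092
theta = acos(0.926092) = 22.17 degrees

22.17 degrees


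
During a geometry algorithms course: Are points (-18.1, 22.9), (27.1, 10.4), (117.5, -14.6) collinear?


Cross product: (27.1-(-18.1))*((-14.6)-22.9) - (10.4-22.9)*(117.5-(-18.1))
= 0

Yes, collinear


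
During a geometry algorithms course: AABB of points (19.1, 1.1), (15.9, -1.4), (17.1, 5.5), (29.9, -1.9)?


x range: [15.9, 29.9]
y range: [-1.9, 5.5]
Bounding box: (15.9,-1.9) to (29.9,5.5)

(15.9,-1.9) to (29.9,5.5)


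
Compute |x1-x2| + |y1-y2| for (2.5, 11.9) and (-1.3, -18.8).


|2.5-(-1.3)| + |11.9-(-18.8)| = 3.8 + 30.7 = 34.5

34.5


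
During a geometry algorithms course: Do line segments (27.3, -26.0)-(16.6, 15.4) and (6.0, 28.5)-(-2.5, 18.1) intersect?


Cross products: d1=684.77, d2=221.59, d3=298.67, d4=761.85
d1*d2 < 0 and d3*d4 < 0? no

No, they don't intersect


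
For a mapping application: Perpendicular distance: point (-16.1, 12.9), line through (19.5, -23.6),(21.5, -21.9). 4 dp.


|cross product| = 133.52
|line direction| = sqrt(6.89) = 2.6249
Distance = 133.52/sqrt(6.89) = 50.8671

50.8671


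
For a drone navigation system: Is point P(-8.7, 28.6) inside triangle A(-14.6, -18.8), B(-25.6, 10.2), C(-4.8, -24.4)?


Cross products: AB x AP = -692.5, BC x BP = 967.46, CA x CP = -497.56
All same sign? no

No, outside


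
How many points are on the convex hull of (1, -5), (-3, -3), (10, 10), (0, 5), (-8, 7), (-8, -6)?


Convex hull vertices (CCW): (-8, -6), (1, -5), (10, 10), (-8, 7)
Count = 4

4


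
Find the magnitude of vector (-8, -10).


|u| = sqrt((-8)^2 + (-10)^2) = sqrt(164) = 12.8062

12.8062


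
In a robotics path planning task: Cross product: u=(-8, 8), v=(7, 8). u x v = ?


u x v = u_x*v_y - u_y*v_x = (-8)*8 - 8*7
= (-64) - 56 = -120

-120


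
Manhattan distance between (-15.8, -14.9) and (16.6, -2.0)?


|(-15.8)-16.6| + |(-14.9)-(-2)| = 32.4 + 12.9 = 45.3

45.3


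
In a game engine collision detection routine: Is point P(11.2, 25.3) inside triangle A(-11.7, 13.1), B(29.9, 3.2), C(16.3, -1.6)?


Cross products: AB x AP = 734.23, BC x BP = -390.32, CA x CP = -678.23
All same sign? no

No, outside


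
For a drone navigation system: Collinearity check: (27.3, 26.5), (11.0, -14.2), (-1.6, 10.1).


Cross product: (11-27.3)*(10.1-26.5) - ((-14.2)-26.5)*((-1.6)-27.3)
= -908.91

No, not collinear


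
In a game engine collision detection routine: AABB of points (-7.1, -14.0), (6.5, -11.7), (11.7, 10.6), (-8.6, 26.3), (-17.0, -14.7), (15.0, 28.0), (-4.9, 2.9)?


x range: [-17, 15]
y range: [-14.7, 28]
Bounding box: (-17,-14.7) to (15,28)

(-17,-14.7) to (15,28)


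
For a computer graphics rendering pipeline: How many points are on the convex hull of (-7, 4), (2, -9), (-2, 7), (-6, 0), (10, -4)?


Convex hull vertices (CCW): (-7, 4), (-6, 0), (2, -9), (10, -4), (-2, 7)
Count = 5

5


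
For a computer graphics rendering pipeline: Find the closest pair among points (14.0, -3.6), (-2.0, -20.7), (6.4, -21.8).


d(P0,P1) = 23.4182, d(P0,P2) = 19.7231, d(P1,P2) = 8.4717
Closest: P1 and P2

Closest pair: (-2.0, -20.7) and (6.4, -21.8), distance = 8.4717


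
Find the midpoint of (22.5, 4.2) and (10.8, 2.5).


M = ((22.5+10.8)/2, (4.2+2.5)/2)
= (16.65, 3.35)

(16.65, 3.35)


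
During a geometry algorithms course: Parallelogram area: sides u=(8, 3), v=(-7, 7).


|u x v| = |8*7 - 3*(-7)|
= |56 - (-21)| = 77

77


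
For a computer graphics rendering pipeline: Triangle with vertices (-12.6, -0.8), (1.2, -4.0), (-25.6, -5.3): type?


Side lengths squared: AB^2=200.68, BC^2=719.93, CA^2=189.25
Sorted: [189.25, 200.68, 719.93]
By sides: Scalene, By angles: Obtuse

Scalene, Obtuse


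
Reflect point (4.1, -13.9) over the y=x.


Reflection over y=x: (x,y) -> (y,x)
(4.1, -13.9) -> (-13.9, 4.1)

(-13.9, 4.1)


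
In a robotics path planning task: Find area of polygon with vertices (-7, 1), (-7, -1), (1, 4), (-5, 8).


Shoelace sum: ((-7)*(-1) - (-7)*1) + ((-7)*4 - 1*(-1)) + (1*8 - (-5)*4) + ((-5)*1 - (-7)*8)
= 66
Area = |66|/2 = 33

33


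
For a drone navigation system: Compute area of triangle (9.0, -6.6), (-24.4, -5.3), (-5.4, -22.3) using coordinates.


Area = |x_A(y_B-y_C) + x_B(y_C-y_A) + x_C(y_A-y_B)|/2
= |153 + 383.08 + 7.02|/2
= 543.1/2 = 271.55

271.55


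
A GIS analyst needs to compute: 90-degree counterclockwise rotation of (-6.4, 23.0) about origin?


90° CCW: (x,y) -> (-y, x)
(-6.4,23) -> (-23, -6.4)

(-23, -6.4)


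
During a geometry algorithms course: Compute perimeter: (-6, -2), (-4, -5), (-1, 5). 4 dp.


Sides: (-6, -2)->(-4, -5): sqrt(13) = 3.605551, (-4, -5)->(-1, 5): sqrt(109) = 10.440307, (-1, 5)->(-6, -2): sqrt(74) = 8.602325
Sum = 22.648183
Perimeter = 22.6482

22.6482


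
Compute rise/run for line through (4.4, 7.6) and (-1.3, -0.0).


slope = (y2-y1)/(x2-x1) = (0-7.6)/((-1.3)-4.4) = (-7.6)/(-5.7) = 1.3333

1.3333


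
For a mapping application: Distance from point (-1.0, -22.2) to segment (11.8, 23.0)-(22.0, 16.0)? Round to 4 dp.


Project P onto AB: t = 1 (clamped to [0,1])
Closest point on segment: (22, 16)
Distance: 44.5897

44.5897


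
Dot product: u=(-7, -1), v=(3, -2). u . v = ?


u . v = u_x*v_x + u_y*v_y = (-7)*3 + (-1)*(-2)
= (-21) + 2 = -19

-19


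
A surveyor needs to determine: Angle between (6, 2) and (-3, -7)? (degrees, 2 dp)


u.v = -32, |u| = sqrt(40) = 6.3246, |v| = sqrt(58) = 7.6158
cos(theta) = u.v/(|u||v|) = -32/sqrt(2320) = -0.664364
theta = acos(-0.664364) = 131.63 degrees

131.63 degrees


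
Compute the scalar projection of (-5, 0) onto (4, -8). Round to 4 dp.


u.v = -20, |v| = sqrt(80) = 8.9443
Scalar projection = u.v / |v| = -20 / sqrt(80) = -2.2361

-2.2361


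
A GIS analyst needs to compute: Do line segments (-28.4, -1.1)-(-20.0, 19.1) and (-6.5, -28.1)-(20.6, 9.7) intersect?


Cross products: d1=1559.52, d2=1789.42, d3=-669.18, d4=-899.08
d1*d2 < 0 and d3*d4 < 0? no

No, they don't intersect


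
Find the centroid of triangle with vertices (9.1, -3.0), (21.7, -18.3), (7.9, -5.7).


Centroid = ((x_A+x_B+x_C)/3, (y_A+y_B+y_C)/3)
= ((9.1+21.7+7.9)/3, ((-3)+(-18.3)+(-5.7))/3)
= (12.9, -9)

(12.9, -9)


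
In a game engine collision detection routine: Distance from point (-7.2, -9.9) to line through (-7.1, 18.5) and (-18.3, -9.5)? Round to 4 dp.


|cross product| = 315.28
|line direction| = sqrt(909.44) = 30.1569
Distance = 315.28/sqrt(909.44) = 10.4546

10.4546


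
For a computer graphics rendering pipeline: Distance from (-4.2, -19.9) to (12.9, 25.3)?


dx=17.1, dy=45.2
d^2 = 17.1^2 + 45.2^2 = 2335.45
d = sqrt(2335.45) = 48.3265

48.3265


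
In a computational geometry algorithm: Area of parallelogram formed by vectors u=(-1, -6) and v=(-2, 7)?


|u x v| = |(-1)*7 - (-6)*(-2)|
= |(-7) - 12| = 19

19


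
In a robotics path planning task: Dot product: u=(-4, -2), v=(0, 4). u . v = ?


u . v = u_x*v_x + u_y*v_y = (-4)*0 + (-2)*4
= 0 + (-8) = -8

-8


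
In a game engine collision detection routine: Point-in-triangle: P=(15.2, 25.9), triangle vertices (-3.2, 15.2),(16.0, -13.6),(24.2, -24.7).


Cross products: AB x AP = 735.36, BC x BP = 315.02, CA x CP = -1027.34
All same sign? no

No, outside


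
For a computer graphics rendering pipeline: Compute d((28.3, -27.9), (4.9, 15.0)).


dx=-23.4, dy=42.9
d^2 = (-23.4)^2 + 42.9^2 = 2387.97
d = sqrt(2387.97) = 48.8669

48.8669


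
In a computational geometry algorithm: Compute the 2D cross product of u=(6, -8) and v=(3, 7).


u x v = u_x*v_y - u_y*v_x = 6*7 - (-8)*3
= 42 - (-24) = 66

66


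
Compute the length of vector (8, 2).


|u| = sqrt(8^2 + 2^2) = sqrt(68) = 8.2462

8.2462


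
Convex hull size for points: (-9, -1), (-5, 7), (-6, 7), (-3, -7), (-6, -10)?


Convex hull vertices (CCW): (-9, -1), (-6, -10), (-3, -7), (-5, 7), (-6, 7)
Count = 5

5


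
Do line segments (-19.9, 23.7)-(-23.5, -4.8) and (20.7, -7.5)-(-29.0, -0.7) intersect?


Cross products: d1=-1274.56, d2=166.37, d3=1269.42, d4=-171.51
d1*d2 < 0 and d3*d4 < 0? yes

Yes, they intersect


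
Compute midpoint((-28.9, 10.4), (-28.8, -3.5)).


M = (((-28.9)+(-28.8))/2, (10.4+(-3.5))/2)
= (-28.85, 3.45)

(-28.85, 3.45)


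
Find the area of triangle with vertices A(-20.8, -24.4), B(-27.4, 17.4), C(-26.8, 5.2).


Area = |x_A(y_B-y_C) + x_B(y_C-y_A) + x_C(y_A-y_B)|/2
= |(-253.76) + (-811.04) + 1120.24|/2
= 55.44/2 = 27.72

27.72


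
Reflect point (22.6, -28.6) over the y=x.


Reflection over y=x: (x,y) -> (y,x)
(22.6, -28.6) -> (-28.6, 22.6)

(-28.6, 22.6)


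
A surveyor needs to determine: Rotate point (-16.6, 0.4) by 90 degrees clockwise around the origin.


90° CW: (x,y) -> (y, -x)
(-16.6,0.4) -> (0.4, 16.6)

(0.4, 16.6)


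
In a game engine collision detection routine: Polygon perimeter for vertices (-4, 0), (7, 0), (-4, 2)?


Sides: (-4, 0)->(7, 0): sqrt(121) = 11, (7, 0)->(-4, 2): sqrt(125) = 11.18034, (-4, 2)->(-4, 0): sqrt(4) = 2
Sum = 24.18034
Perimeter = 24.1803

24.1803


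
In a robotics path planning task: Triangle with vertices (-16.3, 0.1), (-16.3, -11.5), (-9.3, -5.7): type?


Side lengths squared: AB^2=134.56, BC^2=82.64, CA^2=82.64
Sorted: [82.64, 82.64, 134.56]
By sides: Isosceles, By angles: Acute

Isosceles, Acute


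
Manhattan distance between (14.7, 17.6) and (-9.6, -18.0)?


|14.7-(-9.6)| + |17.6-(-18)| = 24.3 + 35.6 = 59.9

59.9


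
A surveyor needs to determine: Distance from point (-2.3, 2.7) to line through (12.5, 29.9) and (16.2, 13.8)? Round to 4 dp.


|cross product| = 338.92
|line direction| = sqrt(272.9) = 16.5197
Distance = 338.92/sqrt(272.9) = 20.5161

20.5161


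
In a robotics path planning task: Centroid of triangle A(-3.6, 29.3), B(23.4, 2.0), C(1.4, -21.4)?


Centroid = ((x_A+x_B+x_C)/3, (y_A+y_B+y_C)/3)
= (((-3.6)+23.4+1.4)/3, (29.3+2+(-21.4))/3)
= (7.0667, 3.3)

(7.0667, 3.3)


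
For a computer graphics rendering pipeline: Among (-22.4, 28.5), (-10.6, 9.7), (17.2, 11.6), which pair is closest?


d(P0,P1) = 22.1964, d(P0,P2) = 43.0554, d(P1,P2) = 27.8649
Closest: P0 and P1

Closest pair: (-22.4, 28.5) and (-10.6, 9.7), distance = 22.1964


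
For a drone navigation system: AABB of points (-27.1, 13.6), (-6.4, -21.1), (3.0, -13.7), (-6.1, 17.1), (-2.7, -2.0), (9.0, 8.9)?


x range: [-27.1, 9]
y range: [-21.1, 17.1]
Bounding box: (-27.1,-21.1) to (9,17.1)

(-27.1,-21.1) to (9,17.1)


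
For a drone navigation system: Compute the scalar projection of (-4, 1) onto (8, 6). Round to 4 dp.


u.v = -26, |v| = sqrt(100) = 10
Scalar projection = u.v / |v| = -26 / sqrt(100) = -2.6

-2.6


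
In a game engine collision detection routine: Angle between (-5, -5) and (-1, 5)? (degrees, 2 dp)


u.v = -20, |u| = sqrt(50) = 7.0711, |v| = sqrt(26) = 5.099
cos(theta) = u.v/(|u||v|) = -20/sqrt(1300) = -0.5547
theta = acos(-0.5547) = 123.69 degrees

123.69 degrees


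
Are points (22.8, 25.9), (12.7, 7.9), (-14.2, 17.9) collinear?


Cross product: (12.7-22.8)*(17.9-25.9) - (7.9-25.9)*((-14.2)-22.8)
= -585.2

No, not collinear


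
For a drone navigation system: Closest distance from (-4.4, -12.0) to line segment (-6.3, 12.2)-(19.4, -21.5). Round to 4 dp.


Project P onto AB: t = 0.4812 (clamped to [0,1])
Closest point on segment: (6.0675, -4.0173)
Distance: 13.164

13.164


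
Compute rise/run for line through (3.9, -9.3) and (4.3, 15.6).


slope = (y2-y1)/(x2-x1) = (15.6-(-9.3))/(4.3-3.9) = 24.9/0.4 = 62.25

62.25


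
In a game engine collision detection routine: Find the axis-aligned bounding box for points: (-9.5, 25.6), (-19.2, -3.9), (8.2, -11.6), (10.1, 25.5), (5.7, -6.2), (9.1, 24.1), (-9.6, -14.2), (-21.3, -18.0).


x range: [-21.3, 10.1]
y range: [-18, 25.6]
Bounding box: (-21.3,-18) to (10.1,25.6)

(-21.3,-18) to (10.1,25.6)


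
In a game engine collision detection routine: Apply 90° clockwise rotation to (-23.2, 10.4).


90° CW: (x,y) -> (y, -x)
(-23.2,10.4) -> (10.4, 23.2)

(10.4, 23.2)


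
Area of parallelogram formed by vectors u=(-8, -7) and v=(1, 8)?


|u x v| = |(-8)*8 - (-7)*1|
= |(-64) - (-7)| = 57

57


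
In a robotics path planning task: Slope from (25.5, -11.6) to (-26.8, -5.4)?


slope = (y2-y1)/(x2-x1) = ((-5.4)-(-11.6))/((-26.8)-25.5) = 6.2/(-52.3) = -0.1185

-0.1185


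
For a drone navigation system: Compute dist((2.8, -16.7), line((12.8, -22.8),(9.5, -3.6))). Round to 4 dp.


|cross product| = 171.87
|line direction| = sqrt(379.53) = 19.4815
Distance = 171.87/sqrt(379.53) = 8.8222

8.8222


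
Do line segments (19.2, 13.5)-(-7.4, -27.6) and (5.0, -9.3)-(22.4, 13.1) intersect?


Cross products: d1=78.64, d2=-40.66, d3=22.86, d4=142.16
d1*d2 < 0 and d3*d4 < 0? no

No, they don't intersect


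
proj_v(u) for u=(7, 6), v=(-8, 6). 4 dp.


u.v = -20, |v| = sqrt(100) = 10
Scalar projection = u.v / |v| = -20 / sqrt(100) = -2

-2


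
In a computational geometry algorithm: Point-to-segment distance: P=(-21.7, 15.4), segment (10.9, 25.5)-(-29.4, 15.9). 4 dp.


Project P onto AB: t = 0.822 (clamped to [0,1])
Closest point on segment: (-22.2262, 17.6089)
Distance: 2.2707

2.2707


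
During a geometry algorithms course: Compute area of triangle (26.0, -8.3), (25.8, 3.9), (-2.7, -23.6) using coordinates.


Area = |x_A(y_B-y_C) + x_B(y_C-y_A) + x_C(y_A-y_B)|/2
= |715 + (-394.74) + 32.94|/2
= 353.2/2 = 176.6

176.6


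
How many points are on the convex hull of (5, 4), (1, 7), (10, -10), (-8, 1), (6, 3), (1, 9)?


Convex hull vertices (CCW): (-8, 1), (10, -10), (6, 3), (1, 9)
Count = 4

4


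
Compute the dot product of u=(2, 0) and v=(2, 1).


u . v = u_x*v_x + u_y*v_y = 2*2 + 0*1
= 4 + 0 = 4

4


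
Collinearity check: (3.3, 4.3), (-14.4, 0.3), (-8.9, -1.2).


Cross product: ((-14.4)-3.3)*((-1.2)-4.3) - (0.3-4.3)*((-8.9)-3.3)
= 48.55

No, not collinear


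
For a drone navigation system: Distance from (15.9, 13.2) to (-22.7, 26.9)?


dx=-38.6, dy=13.7
d^2 = (-38.6)^2 + 13.7^2 = 1677.65
d = sqrt(1677.65) = 40.9591

40.9591


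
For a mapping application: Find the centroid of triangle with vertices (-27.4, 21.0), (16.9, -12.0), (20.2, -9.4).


Centroid = ((x_A+x_B+x_C)/3, (y_A+y_B+y_C)/3)
= (((-27.4)+16.9+20.2)/3, (21+(-12)+(-9.4))/3)
= (3.2333, -0.1333)

(3.2333, -0.1333)


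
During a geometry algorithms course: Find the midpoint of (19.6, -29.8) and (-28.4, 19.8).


M = ((19.6+(-28.4))/2, ((-29.8)+19.8)/2)
= (-4.4, -5)

(-4.4, -5)


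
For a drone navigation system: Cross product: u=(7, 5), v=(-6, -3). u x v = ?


u x v = u_x*v_y - u_y*v_x = 7*(-3) - 5*(-6)
= (-21) - (-30) = 9

9


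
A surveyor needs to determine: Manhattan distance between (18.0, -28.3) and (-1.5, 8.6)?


|18-(-1.5)| + |(-28.3)-8.6| = 19.5 + 36.9 = 56.4

56.4


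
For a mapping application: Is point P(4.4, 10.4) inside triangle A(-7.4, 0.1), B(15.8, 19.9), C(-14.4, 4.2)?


Cross products: AB x AP = 5.32, BC x BP = 107.92, CA x CP = 120.48
All same sign? yes

Yes, inside


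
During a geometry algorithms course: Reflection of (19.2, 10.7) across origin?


Reflection over origin: (x,y) -> (-x,-y)
(19.2, 10.7) -> (-19.2, -10.7)

(-19.2, -10.7)


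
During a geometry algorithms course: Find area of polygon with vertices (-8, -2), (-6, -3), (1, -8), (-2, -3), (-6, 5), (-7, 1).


Shoelace sum: ((-8)*(-3) - (-6)*(-2)) + ((-6)*(-8) - 1*(-3)) + (1*(-3) - (-2)*(-8)) + ((-2)*5 - (-6)*(-3)) + ((-6)*1 - (-7)*5) + ((-7)*(-2) - (-8)*1)
= 67
Area = |67|/2 = 33.5

33.5


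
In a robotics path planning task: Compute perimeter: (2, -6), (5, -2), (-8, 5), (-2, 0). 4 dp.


Sides: (2, -6)->(5, -2): sqrt(25) = 5, (5, -2)->(-8, 5): sqrt(218) = 14.764823, (-8, 5)->(-2, 0): sqrt(61) = 7.81025, (-2, 0)->(2, -6): sqrt(52) = 7.211103
Sum = 34.786176
Perimeter = 34.7862

34.7862


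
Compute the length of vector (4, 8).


|u| = sqrt(4^2 + 8^2) = sqrt(80) = 8.9443

8.9443


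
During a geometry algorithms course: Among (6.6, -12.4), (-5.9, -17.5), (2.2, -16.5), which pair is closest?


d(P0,P1) = 13.5004, d(P0,P2) = 6.0141, d(P1,P2) = 8.1615
Closest: P0 and P2

Closest pair: (6.6, -12.4) and (2.2, -16.5), distance = 6.0141


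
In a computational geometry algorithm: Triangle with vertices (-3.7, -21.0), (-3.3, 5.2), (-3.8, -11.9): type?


Side lengths squared: AB^2=686.6, BC^2=292.66, CA^2=82.82
Sorted: [82.82, 292.66, 686.6]
By sides: Scalene, By angles: Obtuse

Scalene, Obtuse


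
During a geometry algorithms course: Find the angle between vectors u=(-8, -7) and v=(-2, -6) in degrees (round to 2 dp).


u.v = 58, |u| = sqrt(113) = 10.6301, |v| = sqrt(40) = 6.3246
cos(theta) = u.v/(|u||v|) = 58/sqrt(4520) = 0.862698
theta = acos(0.862698) = 30.38 degrees

30.38 degrees


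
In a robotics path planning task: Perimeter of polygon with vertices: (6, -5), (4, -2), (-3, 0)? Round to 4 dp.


Sides: (6, -5)->(4, -2): sqrt(13) = 3.605551, (4, -2)->(-3, 0): sqrt(53) = 7.28011, (-3, 0)->(6, -5): sqrt(106) = 10.29563
Sum = 21.181291
Perimeter = 21.1813

21.1813


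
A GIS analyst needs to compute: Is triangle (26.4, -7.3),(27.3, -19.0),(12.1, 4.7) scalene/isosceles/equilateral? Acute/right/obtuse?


Side lengths squared: AB^2=137.7, BC^2=792.73, CA^2=348.49
Sorted: [137.7, 348.49, 792.73]
By sides: Scalene, By angles: Obtuse

Scalene, Obtuse


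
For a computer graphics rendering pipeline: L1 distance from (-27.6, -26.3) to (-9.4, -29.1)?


|(-27.6)-(-9.4)| + |(-26.3)-(-29.1)| = 18.2 + 2.8 = 21

21


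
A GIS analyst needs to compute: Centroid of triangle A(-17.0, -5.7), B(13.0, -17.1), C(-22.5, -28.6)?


Centroid = ((x_A+x_B+x_C)/3, (y_A+y_B+y_C)/3)
= (((-17)+13+(-22.5))/3, ((-5.7)+(-17.1)+(-28.6))/3)
= (-8.8333, -17.1333)

(-8.8333, -17.1333)


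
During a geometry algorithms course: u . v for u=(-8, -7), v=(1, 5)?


u . v = u_x*v_x + u_y*v_y = (-8)*1 + (-7)*5
= (-8) + (-35) = -43

-43


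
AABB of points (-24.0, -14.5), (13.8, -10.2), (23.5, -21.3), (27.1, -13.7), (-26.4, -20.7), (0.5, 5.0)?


x range: [-26.4, 27.1]
y range: [-21.3, 5]
Bounding box: (-26.4,-21.3) to (27.1,5)

(-26.4,-21.3) to (27.1,5)


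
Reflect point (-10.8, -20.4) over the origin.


Reflection over origin: (x,y) -> (-x,-y)
(-10.8, -20.4) -> (10.8, 20.4)

(10.8, 20.4)


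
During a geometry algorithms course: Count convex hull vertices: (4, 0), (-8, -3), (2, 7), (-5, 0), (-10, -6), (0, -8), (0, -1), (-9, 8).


Convex hull vertices (CCW): (-10, -6), (0, -8), (4, 0), (2, 7), (-9, 8)
Count = 5

5


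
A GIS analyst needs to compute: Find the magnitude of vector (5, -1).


|u| = sqrt(5^2 + (-1)^2) = sqrt(26) = 5.099

5.099


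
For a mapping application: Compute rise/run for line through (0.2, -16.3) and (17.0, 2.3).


slope = (y2-y1)/(x2-x1) = (2.3-(-16.3))/(17-0.2) = 18.6/16.8 = 1.1071

1.1071


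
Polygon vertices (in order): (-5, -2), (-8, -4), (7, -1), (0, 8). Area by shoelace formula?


Shoelace sum: ((-5)*(-4) - (-8)*(-2)) + ((-8)*(-1) - 7*(-4)) + (7*8 - 0*(-1)) + (0*(-2) - (-5)*8)
= 136
Area = |136|/2 = 68

68


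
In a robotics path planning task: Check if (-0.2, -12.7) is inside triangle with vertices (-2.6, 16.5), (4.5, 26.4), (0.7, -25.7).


Cross products: AB x AP = -231.08, BC x BP = -96.29, CA x CP = -4.92
All same sign? yes

Yes, inside


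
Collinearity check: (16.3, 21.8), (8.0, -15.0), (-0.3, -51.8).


Cross product: (8-16.3)*((-51.8)-21.8) - ((-15)-21.8)*((-0.3)-16.3)
= 0

Yes, collinear


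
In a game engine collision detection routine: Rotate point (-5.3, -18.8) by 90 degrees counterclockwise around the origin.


90° CCW: (x,y) -> (-y, x)
(-5.3,-18.8) -> (18.8, -5.3)

(18.8, -5.3)


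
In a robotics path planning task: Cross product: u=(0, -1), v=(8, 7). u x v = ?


u x v = u_x*v_y - u_y*v_x = 0*7 - (-1)*8
= 0 - (-8) = 8

8


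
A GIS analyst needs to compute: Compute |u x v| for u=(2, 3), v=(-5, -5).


|u x v| = |2*(-5) - 3*(-5)|
= |(-10) - (-15)| = 5

5


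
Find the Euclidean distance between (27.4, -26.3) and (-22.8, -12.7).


dx=-50.2, dy=13.6
d^2 = (-50.2)^2 + 13.6^2 = 2705
d = sqrt(2705) = 52.0096

52.0096


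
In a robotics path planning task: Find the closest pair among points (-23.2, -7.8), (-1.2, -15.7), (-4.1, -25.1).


d(P0,P1) = 23.3754, d(P0,P2) = 25.7701, d(P1,P2) = 9.8372
Closest: P1 and P2

Closest pair: (-1.2, -15.7) and (-4.1, -25.1), distance = 9.8372


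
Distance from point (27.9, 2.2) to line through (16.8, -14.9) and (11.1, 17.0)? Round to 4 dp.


|cross product| = 451.56
|line direction| = sqrt(1050.1) = 32.4052
Distance = 451.56/sqrt(1050.1) = 13.9348

13.9348


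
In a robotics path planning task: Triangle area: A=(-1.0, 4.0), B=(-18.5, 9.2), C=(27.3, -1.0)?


Area = |x_A(y_B-y_C) + x_B(y_C-y_A) + x_C(y_A-y_B)|/2
= |(-10.2) + 92.5 + (-141.96)|/2
= 59.66/2 = 29.83

29.83


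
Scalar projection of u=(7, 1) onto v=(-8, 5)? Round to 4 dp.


u.v = -51, |v| = sqrt(89) = 9.434
Scalar projection = u.v / |v| = -51 / sqrt(89) = -5.406

-5.406


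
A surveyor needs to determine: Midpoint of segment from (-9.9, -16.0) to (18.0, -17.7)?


M = (((-9.9)+18)/2, ((-16)+(-17.7))/2)
= (4.05, -16.85)

(4.05, -16.85)


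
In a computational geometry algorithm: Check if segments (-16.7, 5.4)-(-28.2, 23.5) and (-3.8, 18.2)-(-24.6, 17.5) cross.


Cross products: d1=257.21, d2=-127.32, d3=-380.69, d4=3.84
d1*d2 < 0 and d3*d4 < 0? yes

Yes, they intersect


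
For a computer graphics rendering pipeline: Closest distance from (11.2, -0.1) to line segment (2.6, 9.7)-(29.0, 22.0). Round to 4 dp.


Project P onto AB: t = 0.1256 (clamped to [0,1])
Closest point on segment: (5.9146, 11.2443)
Distance: 12.5151

12.5151


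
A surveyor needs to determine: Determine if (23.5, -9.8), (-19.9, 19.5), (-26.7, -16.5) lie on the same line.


Cross product: ((-19.9)-23.5)*((-16.5)-(-9.8)) - (19.5-(-9.8))*((-26.7)-23.5)
= 1761.64

No, not collinear


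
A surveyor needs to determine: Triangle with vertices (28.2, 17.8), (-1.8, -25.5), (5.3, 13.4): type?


Side lengths squared: AB^2=2774.89, BC^2=1563.62, CA^2=543.77
Sorted: [543.77, 1563.62, 2774.89]
By sides: Scalene, By angles: Obtuse

Scalene, Obtuse


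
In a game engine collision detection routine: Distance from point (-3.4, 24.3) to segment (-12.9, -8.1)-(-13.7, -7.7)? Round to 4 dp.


Project P onto AB: t = 1 (clamped to [0,1])
Closest point on segment: (-13.7, -7.7)
Distance: 33.6168

33.6168


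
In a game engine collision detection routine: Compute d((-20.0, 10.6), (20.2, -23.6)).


dx=40.2, dy=-34.2
d^2 = 40.2^2 + (-34.2)^2 = 2785.68
d = sqrt(2785.68) = 52.7795

52.7795


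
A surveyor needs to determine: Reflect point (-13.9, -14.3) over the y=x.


Reflection over y=x: (x,y) -> (y,x)
(-13.9, -14.3) -> (-14.3, -13.9)

(-14.3, -13.9)


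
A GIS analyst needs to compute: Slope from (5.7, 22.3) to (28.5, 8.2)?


slope = (y2-y1)/(x2-x1) = (8.2-22.3)/(28.5-5.7) = (-14.1)/22.8 = -0.6184

-0.6184


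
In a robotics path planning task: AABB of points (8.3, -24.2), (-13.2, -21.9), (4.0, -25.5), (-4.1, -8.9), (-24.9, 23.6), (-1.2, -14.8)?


x range: [-24.9, 8.3]
y range: [-25.5, 23.6]
Bounding box: (-24.9,-25.5) to (8.3,23.6)

(-24.9,-25.5) to (8.3,23.6)


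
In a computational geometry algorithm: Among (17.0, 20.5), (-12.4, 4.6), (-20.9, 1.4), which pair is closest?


d(P0,P1) = 33.4241, d(P0,P2) = 42.4408, d(P1,P2) = 9.0824
Closest: P1 and P2

Closest pair: (-12.4, 4.6) and (-20.9, 1.4), distance = 9.0824


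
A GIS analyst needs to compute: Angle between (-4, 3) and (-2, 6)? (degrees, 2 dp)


u.v = 26, |u| = sqrt(25) = 5, |v| = sqrt(40) = 6.3246
cos(theta) = u.v/(|u||v|) = 26/sqrt(1000) = 0.822192
theta = acos(0.822192) = 34.7 degrees

34.7 degrees


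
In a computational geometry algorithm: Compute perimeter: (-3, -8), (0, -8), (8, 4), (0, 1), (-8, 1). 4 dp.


Sides: (-3, -8)->(0, -8): sqrt(9) = 3, (0, -8)->(8, 4): sqrt(208) = 14.422205, (8, 4)->(0, 1): sqrt(73) = 8.544004, (0, 1)->(-8, 1): sqrt(64) = 8, (-8, 1)->(-3, -8): sqrt(106) = 10.29563
Sum = 44.261839
Perimeter = 44.2618

44.2618


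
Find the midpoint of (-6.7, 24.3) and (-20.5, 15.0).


M = (((-6.7)+(-20.5))/2, (24.3+15)/2)
= (-13.6, 19.65)

(-13.6, 19.65)


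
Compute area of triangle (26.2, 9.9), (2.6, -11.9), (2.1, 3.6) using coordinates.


Area = |x_A(y_B-y_C) + x_B(y_C-y_A) + x_C(y_A-y_B)|/2
= |(-406.1) + (-16.38) + 45.78|/2
= 376.7/2 = 188.35

188.35


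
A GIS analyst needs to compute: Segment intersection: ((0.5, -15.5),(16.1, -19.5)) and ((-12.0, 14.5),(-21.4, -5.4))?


Cross products: d1=530.75, d2=878.79, d3=418, d4=69.96
d1*d2 < 0 and d3*d4 < 0? no

No, they don't intersect


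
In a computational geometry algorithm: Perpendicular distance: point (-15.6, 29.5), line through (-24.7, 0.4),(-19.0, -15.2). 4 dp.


|cross product| = 307.83
|line direction| = sqrt(275.85) = 16.6087
Distance = 307.83/sqrt(275.85) = 18.5342

18.5342


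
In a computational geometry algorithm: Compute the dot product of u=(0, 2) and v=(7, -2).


u . v = u_x*v_x + u_y*v_y = 0*7 + 2*(-2)
= 0 + (-4) = -4

-4


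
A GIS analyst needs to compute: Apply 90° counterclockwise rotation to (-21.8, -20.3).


90° CCW: (x,y) -> (-y, x)
(-21.8,-20.3) -> (20.3, -21.8)

(20.3, -21.8)


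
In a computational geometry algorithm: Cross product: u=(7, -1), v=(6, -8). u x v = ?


u x v = u_x*v_y - u_y*v_x = 7*(-8) - (-1)*6
= (-56) - (-6) = -50

-50


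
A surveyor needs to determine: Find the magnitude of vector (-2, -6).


|u| = sqrt((-2)^2 + (-6)^2) = sqrt(40) = 6.3246

6.3246


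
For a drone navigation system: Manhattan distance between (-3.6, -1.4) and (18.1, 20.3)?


|(-3.6)-18.1| + |(-1.4)-20.3| = 21.7 + 21.7 = 43.4

43.4


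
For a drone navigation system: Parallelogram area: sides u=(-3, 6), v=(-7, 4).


|u x v| = |(-3)*4 - 6*(-7)|
= |(-12) - (-42)| = 30

30


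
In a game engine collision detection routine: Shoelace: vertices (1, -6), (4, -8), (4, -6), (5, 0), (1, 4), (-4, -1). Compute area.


Shoelace sum: (1*(-8) - 4*(-6)) + (4*(-6) - 4*(-8)) + (4*0 - 5*(-6)) + (5*4 - 1*0) + (1*(-1) - (-4)*4) + ((-4)*(-6) - 1*(-1))
= 114
Area = |114|/2 = 57

57


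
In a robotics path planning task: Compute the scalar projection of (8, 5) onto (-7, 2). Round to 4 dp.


u.v = -46, |v| = sqrt(53) = 7.2801
Scalar projection = u.v / |v| = -46 / sqrt(53) = -6.3186

-6.3186


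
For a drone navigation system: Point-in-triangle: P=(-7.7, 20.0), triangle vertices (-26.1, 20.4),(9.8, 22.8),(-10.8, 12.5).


Cross products: AB x AP = -58.52, BC x BP = -122.57, CA x CP = -139.24
All same sign? yes

Yes, inside


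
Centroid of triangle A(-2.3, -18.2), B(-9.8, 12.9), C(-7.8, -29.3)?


Centroid = ((x_A+x_B+x_C)/3, (y_A+y_B+y_C)/3)
= (((-2.3)+(-9.8)+(-7.8))/3, ((-18.2)+12.9+(-29.3))/3)
= (-6.6333, -11.5333)

(-6.6333, -11.5333)


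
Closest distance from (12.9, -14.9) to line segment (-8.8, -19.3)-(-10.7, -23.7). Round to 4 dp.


Project P onto AB: t = 0 (clamped to [0,1])
Closest point on segment: (-8.8, -19.3)
Distance: 22.1416

22.1416


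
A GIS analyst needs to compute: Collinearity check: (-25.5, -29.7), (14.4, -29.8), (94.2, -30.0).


Cross product: (14.4-(-25.5))*((-30)-(-29.7)) - ((-29.8)-(-29.7))*(94.2-(-25.5))
= 0

Yes, collinear


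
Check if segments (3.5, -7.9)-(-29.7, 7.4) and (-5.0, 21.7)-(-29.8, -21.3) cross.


Cross products: d1=1099.58, d2=-707.46, d3=-852.67, d4=954.37
d1*d2 < 0 and d3*d4 < 0? yes

Yes, they intersect


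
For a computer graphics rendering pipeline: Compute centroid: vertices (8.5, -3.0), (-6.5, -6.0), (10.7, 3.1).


Centroid = ((x_A+x_B+x_C)/3, (y_A+y_B+y_C)/3)
= ((8.5+(-6.5)+10.7)/3, ((-3)+(-6)+3.1)/3)
= (4.2333, -1.9667)

(4.2333, -1.9667)


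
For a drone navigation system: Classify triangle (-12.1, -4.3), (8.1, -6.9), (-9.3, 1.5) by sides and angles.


Side lengths squared: AB^2=414.8, BC^2=373.32, CA^2=41.48
Sorted: [41.48, 373.32, 414.8]
By sides: Scalene, By angles: Right

Scalene, Right


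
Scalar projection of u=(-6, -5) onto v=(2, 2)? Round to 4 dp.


u.v = -22, |v| = sqrt(8) = 2.8284
Scalar projection = u.v / |v| = -22 / sqrt(8) = -7.7782

-7.7782


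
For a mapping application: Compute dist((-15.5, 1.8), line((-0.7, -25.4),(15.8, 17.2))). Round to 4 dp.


|cross product| = 1079.28
|line direction| = sqrt(2087.01) = 45.6838
Distance = 1079.28/sqrt(2087.01) = 23.625

23.625


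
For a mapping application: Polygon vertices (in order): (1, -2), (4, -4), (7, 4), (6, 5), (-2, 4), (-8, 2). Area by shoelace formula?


Shoelace sum: (1*(-4) - 4*(-2)) + (4*4 - 7*(-4)) + (7*5 - 6*4) + (6*4 - (-2)*5) + ((-2)*2 - (-8)*4) + ((-8)*(-2) - 1*2)
= 135
Area = |135|/2 = 67.5

67.5


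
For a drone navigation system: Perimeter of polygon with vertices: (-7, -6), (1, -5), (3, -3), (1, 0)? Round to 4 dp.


Sides: (-7, -6)->(1, -5): sqrt(65) = 8.062258, (1, -5)->(3, -3): sqrt(8) = 2.828427, (3, -3)->(1, 0): sqrt(13) = 3.605551, (1, 0)->(-7, -6): sqrt(100) = 10
Sum = 24.496236
Perimeter = 24.4962

24.4962


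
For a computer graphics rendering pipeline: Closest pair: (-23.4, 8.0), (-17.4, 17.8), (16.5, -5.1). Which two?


d(P0,P1) = 11.4909, d(P0,P2) = 41.9955, d(P1,P2) = 40.9099
Closest: P0 and P1

Closest pair: (-23.4, 8.0) and (-17.4, 17.8), distance = 11.4909


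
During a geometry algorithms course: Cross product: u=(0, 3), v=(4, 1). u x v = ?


u x v = u_x*v_y - u_y*v_x = 0*1 - 3*4
= 0 - 12 = -12

-12


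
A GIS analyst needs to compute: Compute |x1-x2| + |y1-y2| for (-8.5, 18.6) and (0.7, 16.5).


|(-8.5)-0.7| + |18.6-16.5| = 9.2 + 2.1 = 11.3

11.3


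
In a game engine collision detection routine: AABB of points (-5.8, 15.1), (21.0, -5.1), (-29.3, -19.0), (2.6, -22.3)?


x range: [-29.3, 21]
y range: [-22.3, 15.1]
Bounding box: (-29.3,-22.3) to (21,15.1)

(-29.3,-22.3) to (21,15.1)


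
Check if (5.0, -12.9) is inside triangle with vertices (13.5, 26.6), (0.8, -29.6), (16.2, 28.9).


Cross products: AB x AP = 23.95, BC x BP = 11.48, CA x CP = 87.1
All same sign? yes

Yes, inside


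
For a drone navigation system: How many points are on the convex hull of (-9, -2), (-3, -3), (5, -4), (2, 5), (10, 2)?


Convex hull vertices (CCW): (-9, -2), (-3, -3), (5, -4), (10, 2), (2, 5)
Count = 5

5


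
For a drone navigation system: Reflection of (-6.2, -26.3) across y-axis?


Reflection over y-axis: (x,y) -> (-x,y)
(-6.2, -26.3) -> (6.2, -26.3)

(6.2, -26.3)


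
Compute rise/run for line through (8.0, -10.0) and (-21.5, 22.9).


slope = (y2-y1)/(x2-x1) = (22.9-(-10))/((-21.5)-8) = 32.9/(-29.5) = -1.1153

-1.1153


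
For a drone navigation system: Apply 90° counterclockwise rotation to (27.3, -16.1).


90° CCW: (x,y) -> (-y, x)
(27.3,-16.1) -> (16.1, 27.3)

(16.1, 27.3)


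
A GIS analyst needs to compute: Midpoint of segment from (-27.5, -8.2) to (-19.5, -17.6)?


M = (((-27.5)+(-19.5))/2, ((-8.2)+(-17.6))/2)
= (-23.5, -12.9)

(-23.5, -12.9)


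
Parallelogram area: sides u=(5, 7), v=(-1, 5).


|u x v| = |5*5 - 7*(-1)|
= |25 - (-7)| = 32

32


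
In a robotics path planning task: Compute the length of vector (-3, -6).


|u| = sqrt((-3)^2 + (-6)^2) = sqrt(45) = 6.7082

6.7082


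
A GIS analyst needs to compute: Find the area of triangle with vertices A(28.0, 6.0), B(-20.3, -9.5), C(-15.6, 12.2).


Area = |x_A(y_B-y_C) + x_B(y_C-y_A) + x_C(y_A-y_B)|/2
= |(-607.6) + (-125.86) + (-241.8)|/2
= 975.26/2 = 487.63

487.63


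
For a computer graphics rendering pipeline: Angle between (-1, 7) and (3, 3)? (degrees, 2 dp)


u.v = 18, |u| = sqrt(50) = 7.0711, |v| = sqrt(18) = 4.2426
cos(theta) = u.v/(|u||v|) = 18/sqrt(900) = 0.6
theta = acos(0.6) = 53.13 degrees

53.13 degrees


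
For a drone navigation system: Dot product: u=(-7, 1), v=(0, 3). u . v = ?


u . v = u_x*v_x + u_y*v_y = (-7)*0 + 1*3
= 0 + 3 = 3

3


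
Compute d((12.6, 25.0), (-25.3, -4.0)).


dx=-37.9, dy=-29
d^2 = (-37.9)^2 + (-29)^2 = 2277.41
d = sqrt(2277.41) = 47.7222

47.7222


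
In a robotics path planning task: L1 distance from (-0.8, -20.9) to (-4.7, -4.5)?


|(-0.8)-(-4.7)| + |(-20.9)-(-4.5)| = 3.9 + 16.4 = 20.3

20.3


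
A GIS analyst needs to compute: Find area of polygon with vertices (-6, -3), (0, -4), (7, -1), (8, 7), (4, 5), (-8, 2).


Shoelace sum: ((-6)*(-4) - 0*(-3)) + (0*(-1) - 7*(-4)) + (7*7 - 8*(-1)) + (8*5 - 4*7) + (4*2 - (-8)*5) + ((-8)*(-3) - (-6)*2)
= 205
Area = |205|/2 = 102.5

102.5


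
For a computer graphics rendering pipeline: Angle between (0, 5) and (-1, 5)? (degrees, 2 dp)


u.v = 25, |u| = sqrt(25) = 5, |v| = sqrt(26) = 5.099
cos(theta) = u.v/(|u||v|) = 25/sqrt(650) = 0.980581
theta = acos(0.980581) = 11.31 degrees

11.31 degrees


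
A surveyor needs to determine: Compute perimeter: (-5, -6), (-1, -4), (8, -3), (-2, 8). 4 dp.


Sides: (-5, -6)->(-1, -4): sqrt(20) = 4.472136, (-1, -4)->(8, -3): sqrt(82) = 9.055385, (8, -3)->(-2, 8): sqrt(221) = 14.866069, (-2, 8)->(-5, -6): sqrt(205) = 14.317821
Sum = 42.711411
Perimeter = 42.7114

42.7114


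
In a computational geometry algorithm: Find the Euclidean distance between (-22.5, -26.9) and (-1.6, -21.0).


dx=20.9, dy=5.9
d^2 = 20.9^2 + 5.9^2 = 471.62
d = sqrt(471.62) = 21.7168

21.7168


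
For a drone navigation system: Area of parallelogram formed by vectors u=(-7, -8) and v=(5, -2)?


|u x v| = |(-7)*(-2) - (-8)*5|
= |14 - (-40)| = 54

54


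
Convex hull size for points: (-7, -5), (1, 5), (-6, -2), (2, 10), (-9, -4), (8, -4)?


Convex hull vertices (CCW): (-9, -4), (-7, -5), (8, -4), (2, 10)
Count = 4

4


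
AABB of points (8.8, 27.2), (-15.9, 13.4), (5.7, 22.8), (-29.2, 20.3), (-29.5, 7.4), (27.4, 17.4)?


x range: [-29.5, 27.4]
y range: [7.4, 27.2]
Bounding box: (-29.5,7.4) to (27.4,27.2)

(-29.5,7.4) to (27.4,27.2)


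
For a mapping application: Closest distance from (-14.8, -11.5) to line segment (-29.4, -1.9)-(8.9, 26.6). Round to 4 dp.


Project P onto AB: t = 0.1253 (clamped to [0,1])
Closest point on segment: (-24.6009, 1.6711)
Distance: 16.4176

16.4176


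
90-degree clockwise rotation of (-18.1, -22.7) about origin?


90° CW: (x,y) -> (y, -x)
(-18.1,-22.7) -> (-22.7, 18.1)

(-22.7, 18.1)


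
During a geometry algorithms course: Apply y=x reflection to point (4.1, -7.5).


Reflection over y=x: (x,y) -> (y,x)
(4.1, -7.5) -> (-7.5, 4.1)

(-7.5, 4.1)


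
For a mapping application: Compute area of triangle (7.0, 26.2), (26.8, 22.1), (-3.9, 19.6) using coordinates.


Area = |x_A(y_B-y_C) + x_B(y_C-y_A) + x_C(y_A-y_B)|/2
= |17.5 + (-176.88) + (-15.99)|/2
= 175.37/2 = 87.685

87.685


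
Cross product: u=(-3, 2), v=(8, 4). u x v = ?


u x v = u_x*v_y - u_y*v_x = (-3)*4 - 2*8
= (-12) - 16 = -28

-28


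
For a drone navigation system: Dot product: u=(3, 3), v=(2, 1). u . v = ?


u . v = u_x*v_x + u_y*v_y = 3*2 + 3*1
= 6 + 3 = 9

9


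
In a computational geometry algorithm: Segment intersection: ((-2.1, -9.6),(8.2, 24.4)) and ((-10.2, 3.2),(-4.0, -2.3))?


Cross products: d1=-34.81, d2=232.64, d3=407.24, d4=139.79
d1*d2 < 0 and d3*d4 < 0? no

No, they don't intersect


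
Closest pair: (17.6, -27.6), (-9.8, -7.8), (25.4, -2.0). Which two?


d(P0,P1) = 33.8053, d(P0,P2) = 26.7619, d(P1,P2) = 35.6746
Closest: P0 and P2

Closest pair: (17.6, -27.6) and (25.4, -2.0), distance = 26.7619


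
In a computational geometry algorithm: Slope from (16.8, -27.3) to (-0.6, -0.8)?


slope = (y2-y1)/(x2-x1) = ((-0.8)-(-27.3))/((-0.6)-16.8) = 26.5/(-17.4) = -1.523

-1.523


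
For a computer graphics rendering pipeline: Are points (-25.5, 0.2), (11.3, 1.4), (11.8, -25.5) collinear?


Cross product: (11.3-(-25.5))*((-25.5)-0.2) - (1.4-0.2)*(11.8-(-25.5))
= -990.52

No, not collinear


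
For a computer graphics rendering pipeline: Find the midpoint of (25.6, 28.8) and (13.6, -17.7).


M = ((25.6+13.6)/2, (28.8+(-17.7))/2)
= (19.6, 5.55)

(19.6, 5.55)


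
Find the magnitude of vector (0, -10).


|u| = sqrt(0^2 + (-10)^2) = sqrt(100) = 10

10


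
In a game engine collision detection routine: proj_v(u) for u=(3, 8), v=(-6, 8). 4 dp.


u.v = 46, |v| = sqrt(100) = 10
Scalar projection = u.v / |v| = 46 / sqrt(100) = 4.6

4.6


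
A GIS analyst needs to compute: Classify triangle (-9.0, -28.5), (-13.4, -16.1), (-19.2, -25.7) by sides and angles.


Side lengths squared: AB^2=173.12, BC^2=125.8, CA^2=111.88
Sorted: [111.88, 125.8, 173.12]
By sides: Scalene, By angles: Acute

Scalene, Acute


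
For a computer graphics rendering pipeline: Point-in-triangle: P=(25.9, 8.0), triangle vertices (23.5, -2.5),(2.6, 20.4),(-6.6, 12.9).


Cross products: AB x AP = -274.41, BC x BP = 288.83, CA x CP = 353.01
All same sign? no

No, outside


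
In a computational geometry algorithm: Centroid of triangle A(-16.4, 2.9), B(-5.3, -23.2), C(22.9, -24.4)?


Centroid = ((x_A+x_B+x_C)/3, (y_A+y_B+y_C)/3)
= (((-16.4)+(-5.3)+22.9)/3, (2.9+(-23.2)+(-24.4))/3)
= (0.4, -14.9)

(0.4, -14.9)


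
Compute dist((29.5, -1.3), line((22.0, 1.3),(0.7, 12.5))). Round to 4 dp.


|cross product| = 28.62
|line direction| = sqrt(579.13) = 24.0651
Distance = 28.62/sqrt(579.13) = 1.1893

1.1893


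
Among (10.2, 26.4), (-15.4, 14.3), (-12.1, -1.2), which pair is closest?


d(P0,P1) = 28.3155, d(P0,P2) = 35.4831, d(P1,P2) = 15.8474
Closest: P1 and P2

Closest pair: (-15.4, 14.3) and (-12.1, -1.2), distance = 15.8474


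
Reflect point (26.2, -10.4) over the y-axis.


Reflection over y-axis: (x,y) -> (-x,y)
(26.2, -10.4) -> (-26.2, -10.4)

(-26.2, -10.4)


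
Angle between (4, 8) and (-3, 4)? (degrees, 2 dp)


u.v = 20, |u| = sqrt(80) = 8.9443, |v| = sqrt(25) = 5
cos(theta) = u.v/(|u||v|) = 20/sqrt(2000) = 0.447214
theta = acos(0.447214) = 63.43 degrees

63.43 degrees


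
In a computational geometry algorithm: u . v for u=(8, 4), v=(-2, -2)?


u . v = u_x*v_x + u_y*v_y = 8*(-2) + 4*(-2)
= (-16) + (-8) = -24

-24


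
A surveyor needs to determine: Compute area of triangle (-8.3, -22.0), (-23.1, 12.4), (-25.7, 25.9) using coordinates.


Area = |x_A(y_B-y_C) + x_B(y_C-y_A) + x_C(y_A-y_B)|/2
= |112.05 + (-1106.49) + 884.08|/2
= 110.36/2 = 55.18

55.18


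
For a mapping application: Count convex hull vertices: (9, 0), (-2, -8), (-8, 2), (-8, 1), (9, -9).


Convex hull vertices (CCW): (-8, 1), (-2, -8), (9, -9), (9, 0), (-8, 2)
Count = 5

5


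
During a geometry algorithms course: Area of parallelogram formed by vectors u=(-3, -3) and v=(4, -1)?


|u x v| = |(-3)*(-1) - (-3)*4|
= |3 - (-12)| = 15

15


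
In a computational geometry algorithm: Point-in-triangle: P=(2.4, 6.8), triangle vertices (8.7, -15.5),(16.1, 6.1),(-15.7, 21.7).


Cross products: AB x AP = 301.1, BC x BP = 191.46, CA x CP = 309.76
All same sign? yes

Yes, inside


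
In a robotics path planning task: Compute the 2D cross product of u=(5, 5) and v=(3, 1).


u x v = u_x*v_y - u_y*v_x = 5*1 - 5*3
= 5 - 15 = -10

-10


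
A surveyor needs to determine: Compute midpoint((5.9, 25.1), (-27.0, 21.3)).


M = ((5.9+(-27))/2, (25.1+21.3)/2)
= (-10.55, 23.2)

(-10.55, 23.2)


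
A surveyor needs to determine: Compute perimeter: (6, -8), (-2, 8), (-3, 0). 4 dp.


Sides: (6, -8)->(-2, 8): sqrt(320) = 17.888544, (-2, 8)->(-3, 0): sqrt(65) = 8.062258, (-3, 0)->(6, -8): sqrt(145) = 12.041595
Sum = 37.992397
Perimeter = 37.9924

37.9924
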